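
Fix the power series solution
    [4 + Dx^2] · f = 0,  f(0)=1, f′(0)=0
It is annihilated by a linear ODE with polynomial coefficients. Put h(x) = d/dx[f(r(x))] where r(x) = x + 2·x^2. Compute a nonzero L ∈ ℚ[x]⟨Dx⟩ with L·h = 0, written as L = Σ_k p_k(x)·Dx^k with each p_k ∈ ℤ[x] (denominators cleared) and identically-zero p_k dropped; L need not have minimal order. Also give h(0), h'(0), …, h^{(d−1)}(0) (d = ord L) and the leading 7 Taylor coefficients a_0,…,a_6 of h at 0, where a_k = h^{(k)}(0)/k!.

L = (52 + 64·x + 384·x^2 + 1024·x^3 + 1024·x^4) + (-12 - 48·x)·Dx + (1 + 8·x + 16·x^2)·Dx^2  (order 2).
h: a_k = 0, -4, -24, -88/3, 80/3, 1432/15, 2128/15, …
ICs: h(0) = 0, h′(0) = -4.

f: a_k = 1, 0, -2, 0, 2/3, 0, -4/45, …
f∘r: x↦r, Dx↦Dx/r' in L_f ⇒ L₀.
h=h₀': d/dx-closure on L₀ ⇒ L.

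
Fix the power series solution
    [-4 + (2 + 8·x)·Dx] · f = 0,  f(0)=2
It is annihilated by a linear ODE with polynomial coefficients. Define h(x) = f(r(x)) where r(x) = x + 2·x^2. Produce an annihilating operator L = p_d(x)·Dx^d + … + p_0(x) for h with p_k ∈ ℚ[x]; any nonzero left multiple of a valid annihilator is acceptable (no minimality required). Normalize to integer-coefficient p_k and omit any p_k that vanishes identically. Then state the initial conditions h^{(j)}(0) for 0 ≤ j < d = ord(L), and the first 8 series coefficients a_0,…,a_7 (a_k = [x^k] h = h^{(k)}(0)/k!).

f: a_k = 2, 4, -4, 8, -20, 56, -168, 528, …
h₀=f(r): pull back L_f along r ⇒ L₀.
L = (-2 - 8·x) + (1 + 4·x + 8·x^2)·Dx  (order 1).
h: a_k = 2, 4, 4, -8, 12, -8, -24, 112, …
ICs: h(0) = 2.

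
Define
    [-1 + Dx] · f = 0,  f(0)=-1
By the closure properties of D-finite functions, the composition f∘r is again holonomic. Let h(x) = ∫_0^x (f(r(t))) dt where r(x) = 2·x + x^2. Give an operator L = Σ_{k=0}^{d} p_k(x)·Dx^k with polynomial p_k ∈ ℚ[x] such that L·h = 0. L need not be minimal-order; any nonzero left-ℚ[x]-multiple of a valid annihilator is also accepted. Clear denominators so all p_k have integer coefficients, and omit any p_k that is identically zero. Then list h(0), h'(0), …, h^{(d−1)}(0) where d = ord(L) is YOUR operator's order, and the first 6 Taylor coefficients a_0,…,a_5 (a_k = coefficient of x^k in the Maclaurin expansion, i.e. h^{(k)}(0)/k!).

f: a_k = -1, -1, -1/2, -1/6, -1/24, -1/120, …
Substitute x→r, Dx→(1/r')Dx; clear ⇒ L₀.
h=∫₀ˣh₀: take L = L₀·Dx.
L = (-2 - 2·x)·Dx + Dx^2  (order 2).
h: a_k = 0, -1, -1, -1, -5/6, -19/30, …
ICs: h(0) = 0, h′(0) = -1.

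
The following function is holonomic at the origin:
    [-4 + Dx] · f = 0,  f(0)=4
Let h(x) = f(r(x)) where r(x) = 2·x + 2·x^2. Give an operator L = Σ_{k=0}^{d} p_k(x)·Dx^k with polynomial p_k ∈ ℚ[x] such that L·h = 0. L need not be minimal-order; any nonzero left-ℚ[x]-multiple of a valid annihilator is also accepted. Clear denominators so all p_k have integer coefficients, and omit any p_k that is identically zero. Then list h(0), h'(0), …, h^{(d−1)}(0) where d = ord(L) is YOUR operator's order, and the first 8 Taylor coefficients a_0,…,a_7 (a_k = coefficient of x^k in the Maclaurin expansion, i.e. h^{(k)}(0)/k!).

f: a_k = 4, 16, 32, 128/3, 128/3, 512/15, 1024/45, 4096/315, …
f∘r: x↦r, Dx↦Dx/r' in L_f ⇒ L₀.
L = (-8 - 16·x) + Dx  (order 1).
h: a_k = 4, 32, 160, 1792/3, 5504/3, 72704/15, 510976/45, 1515520/63, …
ICs: h(0) = 4.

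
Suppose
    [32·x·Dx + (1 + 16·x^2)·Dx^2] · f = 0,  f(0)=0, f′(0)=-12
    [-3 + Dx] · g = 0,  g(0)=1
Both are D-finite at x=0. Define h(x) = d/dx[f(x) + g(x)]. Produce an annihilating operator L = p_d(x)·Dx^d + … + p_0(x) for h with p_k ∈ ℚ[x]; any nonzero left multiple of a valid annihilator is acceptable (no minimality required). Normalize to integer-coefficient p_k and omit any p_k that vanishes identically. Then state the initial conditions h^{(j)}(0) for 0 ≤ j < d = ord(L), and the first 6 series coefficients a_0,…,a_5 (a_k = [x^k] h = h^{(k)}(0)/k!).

f: a_k = 0, -12, 0, 64, 0, -3072/5, …
g: a_k = 1, 3, 9/2, 9/2, 27/8, 81/40, …
f+g: L₀ = lclm(L_f,L_g), ord ≤ 2+1.
h₀' ⇒ L via d/dx closure of L₀.
L = (96 - 288·x - 4608·x^2 - 4608·x^3) + (-41 + 1248·x^2 - 2304·x^4)·Dx + (3 + 32·x + 96·x^2 + 512·x^3 + 768·x^4)·Dx^2  (order 2).
h: a_k = -9, 9, 411/2, 27/2, -24495/8, 243/40, …
ICs: h(0) = -9, h′(0) = 9.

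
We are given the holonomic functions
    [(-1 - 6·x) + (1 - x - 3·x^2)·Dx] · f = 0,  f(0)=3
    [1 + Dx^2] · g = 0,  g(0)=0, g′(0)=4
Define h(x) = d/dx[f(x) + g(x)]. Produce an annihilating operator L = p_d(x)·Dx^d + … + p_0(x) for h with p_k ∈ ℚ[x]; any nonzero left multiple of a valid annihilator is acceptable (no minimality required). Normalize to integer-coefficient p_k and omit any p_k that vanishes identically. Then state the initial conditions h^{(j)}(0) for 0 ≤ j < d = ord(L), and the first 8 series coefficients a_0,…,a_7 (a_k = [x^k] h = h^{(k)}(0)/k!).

L = (464 + 2522·x + 8618·x^2 + 6330·x^3 + 9630·x^4 + 486·x^5 + 486·x^6) + (-43 - 249·x + 114·x^2 + 559·x^3 + 1500·x^4 + 1863·x^5 + 189·x^6 + 162·x^7)·Dx + (464 + 2522·x + 8618·x^2 + 6330·x^3 + 9630·x^4 + 486·x^5 + 486·x^6)·Dx^2 + (-43 - 249·x + 114·x^2 + 559·x^3 + 1500·x^4 + 1863·x^5 + 189·x^6 + 162·x^7)·Dx^3  (order 3).
h: a_k = 7, 24, 61, 228, 3601/6, 1746, 820259/180, 12192, …
ICs: h(0) = 7, h′(0) = 24, h′′(0) = 122.

f: a_k = 3, 3, 12, 21, 57, 120, 291, 651, …
g: a_k = 0, 4, 0, -2/3, 0, 1/30, 0, -1/1260, …
Sum ⇒ L₀ = lclm(L_f,L_g) in ℚ(x)⟨Dx⟩.
Derive L from L₀ (diff closure).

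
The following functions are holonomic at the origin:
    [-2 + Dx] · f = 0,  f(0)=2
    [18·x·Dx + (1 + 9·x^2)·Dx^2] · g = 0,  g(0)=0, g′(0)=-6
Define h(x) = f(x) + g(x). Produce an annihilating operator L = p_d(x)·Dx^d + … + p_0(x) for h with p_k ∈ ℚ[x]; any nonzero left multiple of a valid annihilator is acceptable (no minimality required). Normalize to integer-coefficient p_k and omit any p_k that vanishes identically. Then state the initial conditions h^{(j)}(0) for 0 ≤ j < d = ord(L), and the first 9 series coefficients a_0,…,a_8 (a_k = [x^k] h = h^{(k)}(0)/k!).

L = (18 - 36·x - 486·x^2 - 324·x^3)·Dx + (-11 + 207·x^2 - 162·x^4)·Dx^2 + (1 + 9·x + 18·x^2 + 81·x^3 + 81·x^4)·Dx^3  (order 3).
h: a_k = 2, -2, 4, 62/3, 4/3, -290/3, 8/45, 196846/315, 4/315, …
ICs: h(0) = 2, h′(0) = -2, h′′(0) = 8.

f: a_k = 2, 4, 4, 8/3, 4/3, 8/15, 8/45, 16/315, 4/315, …
g: a_k = 0, -6, 0, 18, 0, -486/5, 0, 4374/7, 0, …
Sum ⇒ L₀ = lclm(L_f,L_g) in ℚ(x)⟨Dx⟩.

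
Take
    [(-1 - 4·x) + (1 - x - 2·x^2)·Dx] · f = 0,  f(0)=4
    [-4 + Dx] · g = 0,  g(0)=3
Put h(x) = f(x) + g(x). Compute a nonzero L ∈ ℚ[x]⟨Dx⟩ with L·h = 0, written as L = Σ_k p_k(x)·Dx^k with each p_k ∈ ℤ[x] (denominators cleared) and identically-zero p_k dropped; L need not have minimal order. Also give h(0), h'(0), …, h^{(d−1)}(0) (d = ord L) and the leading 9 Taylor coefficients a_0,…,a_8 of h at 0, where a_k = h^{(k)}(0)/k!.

f: a_k = 4, 4, 12, 20, 44, 84, 172, 340, 684, …
g: a_k = 3, 12, 24, 32, 32, 128/5, 256/15, 1024/105, 512/105, …
Sum ⇒ L₀ = lclm(L_f,L_g) in ℚ(x)⟨Dx⟩.
L = (-8 - 192·x^2 - 128·x^3) + (-10 + 44·x + 72·x^2 - 64·x^3 - 64·x^4)·Dx + (3 - 11·x - 6·x^2 + 24·x^3 + 16·x^4)·Dx^2  (order 2).
h: a_k = 7, 16, 36, 52, 76, 548/5, 2836/15, 36724/105, 72332/105, …
ICs: h(0) = 7, h′(0) = 16.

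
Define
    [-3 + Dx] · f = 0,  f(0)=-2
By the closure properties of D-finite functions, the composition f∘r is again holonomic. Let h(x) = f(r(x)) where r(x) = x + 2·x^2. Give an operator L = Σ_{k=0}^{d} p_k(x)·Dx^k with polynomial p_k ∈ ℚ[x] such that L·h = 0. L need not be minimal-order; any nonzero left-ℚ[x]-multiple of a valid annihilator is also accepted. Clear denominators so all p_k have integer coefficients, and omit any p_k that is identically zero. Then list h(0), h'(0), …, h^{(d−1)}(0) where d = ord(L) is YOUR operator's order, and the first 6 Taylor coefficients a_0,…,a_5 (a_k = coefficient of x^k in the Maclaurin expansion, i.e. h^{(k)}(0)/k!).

L = (-3 - 12·x) + Dx  (order 1).
h: a_k = -2, -6, -21, -45, -387/4, -3321/20, …
ICs: h(0) = -2.

f: a_k = -2, -6, -9, -9, -27/4, -81/20, …
Substitute x→r, Dx→(1/r')Dx; clear ⇒ L₀.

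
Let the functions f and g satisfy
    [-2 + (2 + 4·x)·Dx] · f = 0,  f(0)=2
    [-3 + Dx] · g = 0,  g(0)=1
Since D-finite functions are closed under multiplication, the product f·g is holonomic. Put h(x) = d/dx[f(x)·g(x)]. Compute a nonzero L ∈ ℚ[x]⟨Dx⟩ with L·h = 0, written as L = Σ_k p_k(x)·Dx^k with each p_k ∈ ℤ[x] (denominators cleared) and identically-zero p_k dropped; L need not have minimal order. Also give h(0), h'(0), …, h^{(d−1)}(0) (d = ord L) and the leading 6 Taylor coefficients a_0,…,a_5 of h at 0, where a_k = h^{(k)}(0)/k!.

L = (7 + 24·x + 18·x^2) + (-2 - 7·x - 6·x^2)·Dx  (order 1).
h: a_k = 8, 28, 48, 52, 44, 126/5, …
ICs: h(0) = 8.

f: a_k = 2, 2, -1, 1, -5/4, 7/4, …
g: a_k = 1, 3, 9/2, 9/2, 27/8, 81/40, …
h₀=f·g: eliminate ⇒ L₀, order ≤ 1·1.
Differentiate: ansatz ord ≤ ord L₀ ⇒ L.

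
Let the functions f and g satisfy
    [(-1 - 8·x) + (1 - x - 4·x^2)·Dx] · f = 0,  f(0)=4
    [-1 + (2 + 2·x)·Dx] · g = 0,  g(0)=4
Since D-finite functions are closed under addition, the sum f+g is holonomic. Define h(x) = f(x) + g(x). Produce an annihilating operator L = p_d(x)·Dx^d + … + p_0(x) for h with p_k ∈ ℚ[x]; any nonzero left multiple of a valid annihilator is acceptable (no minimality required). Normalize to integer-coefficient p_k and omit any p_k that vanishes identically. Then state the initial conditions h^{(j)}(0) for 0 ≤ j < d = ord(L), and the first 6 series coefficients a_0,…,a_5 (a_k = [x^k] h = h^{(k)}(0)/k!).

L = (-21 - 75·x - 228·x^2 - 160·x^3) + (41 + 174·x + 609·x^2 + 872·x^3 + 400·x^4)·Dx + (-2 - 38·x - 30·x^2 + 198·x^3 + 352·x^4 + 160·x^5)·Dx^2  (order 2).
h: a_k = 8, 6, 39/2, 145/4, 3707/32, 16647/64, …
ICs: h(0) = 8, h′(0) = 6.

f: a_k = 4, 4, 20, 36, 116, 260, …
g: a_k = 4, 2, -1/2, 1/4, -5/32, 7/64, …
f+g: L₀ = lclm(L_f,L_g), ord ≤ 1+1.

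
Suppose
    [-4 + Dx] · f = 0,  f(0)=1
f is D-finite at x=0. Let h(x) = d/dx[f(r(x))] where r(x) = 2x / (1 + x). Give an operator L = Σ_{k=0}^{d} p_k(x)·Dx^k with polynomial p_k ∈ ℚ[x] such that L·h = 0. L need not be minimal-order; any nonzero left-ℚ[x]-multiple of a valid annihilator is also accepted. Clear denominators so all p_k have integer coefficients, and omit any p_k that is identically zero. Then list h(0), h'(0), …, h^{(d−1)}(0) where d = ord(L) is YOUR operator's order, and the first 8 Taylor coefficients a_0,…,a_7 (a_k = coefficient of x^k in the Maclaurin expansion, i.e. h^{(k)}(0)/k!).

f: a_k = 1, 4, 8, 32/3, 32/3, 128/15, 256/45, 1024/315, …
L₀ from L_f via x↦r, Dx↦r'^{-1}Dx.
h=h₀': d/dx-closure on L₀ ⇒ L.
L = (6 - 2·x) + (-1 - 2·x - x^2)·Dx  (order 1).
h: a_k = 8, 48, 88, 32/3, -88, 368/15, 3224/45, -3008/35, …
ICs: h(0) = 8.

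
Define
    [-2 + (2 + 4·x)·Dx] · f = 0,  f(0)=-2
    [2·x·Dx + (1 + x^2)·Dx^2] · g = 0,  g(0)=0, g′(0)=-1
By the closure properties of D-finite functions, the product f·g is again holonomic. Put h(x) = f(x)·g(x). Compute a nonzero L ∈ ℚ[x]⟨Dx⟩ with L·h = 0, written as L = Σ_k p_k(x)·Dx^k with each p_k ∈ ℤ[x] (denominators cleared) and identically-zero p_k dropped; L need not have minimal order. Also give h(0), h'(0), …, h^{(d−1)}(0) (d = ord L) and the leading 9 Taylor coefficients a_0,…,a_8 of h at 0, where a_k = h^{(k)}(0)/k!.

L = (3 - 2·x - x^2) + (-2 - 2·x + 6·x^2 + 4·x^3)·Dx + (1 + 4·x + 5·x^2 + 4·x^3 + 4·x^4)·Dx^2  (order 2).
h: a_k = 0, 2, 2, -5/3, 1/3, -31/60, 109/60, -2263/840, 2903/840, …
ICs: h(0) = 0, h′(0) = 2.

f: a_k = -2, -2, 1, -1, 5/4, -7/4, 21/8, -33/8, 429/64, …
g: a_k = 0, -1, 0, 1/3, 0, -1/5, 0, 1/7, 0, …
Product ⇒ symmetric product L₀, ord ≤ 2.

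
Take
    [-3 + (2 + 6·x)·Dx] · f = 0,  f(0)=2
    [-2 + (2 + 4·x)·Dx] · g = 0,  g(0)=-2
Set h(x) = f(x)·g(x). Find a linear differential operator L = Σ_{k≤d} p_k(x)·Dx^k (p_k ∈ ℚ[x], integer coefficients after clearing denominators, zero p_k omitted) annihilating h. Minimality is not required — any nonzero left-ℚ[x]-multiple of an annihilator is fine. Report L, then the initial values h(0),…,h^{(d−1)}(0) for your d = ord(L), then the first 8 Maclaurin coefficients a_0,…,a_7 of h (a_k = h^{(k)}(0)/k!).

f: a_k = 2, 3, -9/4, 27/8, -405/64, 1701/128, -15309/512, 72171/1024, …
g: a_k = -2, -2, 1, -1, 5/4, -7/4, 21/8, -33/8, …
L₀ := L_f ⊗_s L_g (sym. prod.), ord ≤ 1.
L = (-5 - 12·x) + (2 + 10·x + 12·x^2)·Dx  (order 1).
h: a_k = -4, -10, 1/2, -5/4, 101/32, -515/64, 5301/256, -27525/512, …
ICs: h(0) = -4.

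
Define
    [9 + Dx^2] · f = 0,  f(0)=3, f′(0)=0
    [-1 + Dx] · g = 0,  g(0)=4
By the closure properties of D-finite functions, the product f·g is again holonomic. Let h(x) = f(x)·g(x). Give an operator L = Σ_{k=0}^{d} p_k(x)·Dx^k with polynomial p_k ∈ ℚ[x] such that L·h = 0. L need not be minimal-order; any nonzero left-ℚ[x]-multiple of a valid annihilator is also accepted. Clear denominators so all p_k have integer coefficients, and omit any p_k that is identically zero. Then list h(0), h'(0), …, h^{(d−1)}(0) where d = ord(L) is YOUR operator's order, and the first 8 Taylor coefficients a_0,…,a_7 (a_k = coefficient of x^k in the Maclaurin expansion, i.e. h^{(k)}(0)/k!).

L = 10 - 2·Dx + Dx^2  (order 2).
h: a_k = 12, 12, -48, -52, 14, 158/5, 88/15, -614/105, …
ICs: h(0) = 12, h′(0) = 12.

f: a_k = 3, 0, -27/2, 0, 81/8, 0, -243/80, 0, …
g: a_k = 4, 4, 2, 2/3, 1/6, 1/30, 1/180, 1/1260, …
f·g: L₀ = L_f ⊗_s L_g, ord ≤ 2·1.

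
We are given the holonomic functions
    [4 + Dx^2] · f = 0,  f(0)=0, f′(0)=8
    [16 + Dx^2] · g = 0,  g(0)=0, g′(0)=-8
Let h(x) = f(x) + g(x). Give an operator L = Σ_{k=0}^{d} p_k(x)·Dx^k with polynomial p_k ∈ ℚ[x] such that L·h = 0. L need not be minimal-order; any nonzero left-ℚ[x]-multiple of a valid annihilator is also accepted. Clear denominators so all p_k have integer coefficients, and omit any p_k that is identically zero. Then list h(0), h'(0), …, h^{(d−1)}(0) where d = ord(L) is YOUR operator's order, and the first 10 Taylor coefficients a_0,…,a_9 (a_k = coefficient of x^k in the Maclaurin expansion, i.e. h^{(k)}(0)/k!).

f: a_k = 0, 8, 0, -16/3, 0, 16/15, 0, -32/315, 0, 16/2835, …
g: a_k = 0, -8, 0, 64/3, 0, -256/15, 0, 2048/315, 0, -4096/2835, …
Weyl lclm of L_f,L_g ⇒ L₀ (ord ≤ 4).
L = 64 + 20·Dx^2 + Dx^4  (order 4).
h: a_k = 0, 0, 0, 16, 0, -16, 0, 32/5, 0, -272/189, …
ICs: h(0) = 0, h′(0) = 0, h′′(0) = 0, h′′′(0) = 96.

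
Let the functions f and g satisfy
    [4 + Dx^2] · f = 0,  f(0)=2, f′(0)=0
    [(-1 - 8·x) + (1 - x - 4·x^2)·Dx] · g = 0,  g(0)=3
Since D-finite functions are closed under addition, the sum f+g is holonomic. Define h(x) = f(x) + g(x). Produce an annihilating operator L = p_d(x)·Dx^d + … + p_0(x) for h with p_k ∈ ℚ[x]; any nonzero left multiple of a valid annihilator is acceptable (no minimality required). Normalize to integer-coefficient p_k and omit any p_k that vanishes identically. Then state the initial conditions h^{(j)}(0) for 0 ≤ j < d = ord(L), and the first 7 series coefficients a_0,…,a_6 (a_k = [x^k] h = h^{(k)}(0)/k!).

f: a_k = 2, 0, -4, 0, 4/3, 0, -8/45, …
g: a_k = 3, 3, 15, 27, 87, 195, 543, …
L₀ := lclm(L_f,L_g); ord L₀ ≤ 2+1.
L = (-116 - 1008·x - 968·x^2 - 2688·x^3 - 640·x^4 - 1024·x^5) + (28 + 4·x - 8·x^2 - 200·x^3 - 480·x^4 - 384·x^5 - 512·x^6)·Dx + (-29 - 252·x - 242·x^2 - 672·x^3 - 160·x^4 - 256·x^5)·Dx^2 + (7 + x - 2·x^2 - 50·x^3 - 120·x^4 - 96·x^5 - 128·x^6)·Dx^3  (order 3).
h: a_k = 5, 3, 11, 27, 265/3, 195, 24427/45, …
ICs: h(0) = 5, h′(0) = 3, h′′(0) = 22.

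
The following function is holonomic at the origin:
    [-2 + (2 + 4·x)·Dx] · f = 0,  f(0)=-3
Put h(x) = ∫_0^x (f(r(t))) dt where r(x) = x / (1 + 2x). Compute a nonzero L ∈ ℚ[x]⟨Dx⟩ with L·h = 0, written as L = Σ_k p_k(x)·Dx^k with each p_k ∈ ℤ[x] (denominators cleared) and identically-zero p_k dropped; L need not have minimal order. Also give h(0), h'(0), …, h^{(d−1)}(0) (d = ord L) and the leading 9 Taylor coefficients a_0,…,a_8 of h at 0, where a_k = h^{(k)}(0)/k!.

L = -Dx + (1 + 6·x + 8·x^2)·Dx^2  (order 2).
h: a_k = 0, -3, -3/2, 5/2, -39/8, 423/40, -399/16, 7059/112, -21615/128, …
ICs: h(0) = 0, h′(0) = -3.

f: a_k = -3, -3, 3/2, -3/2, 15/8, -21/8, 63/16, -99/16, 1287/128, …
h₀=f(r): pull back L_f along r ⇒ L₀.
h=∫₀ˣh₀: take L = L₀·Dx.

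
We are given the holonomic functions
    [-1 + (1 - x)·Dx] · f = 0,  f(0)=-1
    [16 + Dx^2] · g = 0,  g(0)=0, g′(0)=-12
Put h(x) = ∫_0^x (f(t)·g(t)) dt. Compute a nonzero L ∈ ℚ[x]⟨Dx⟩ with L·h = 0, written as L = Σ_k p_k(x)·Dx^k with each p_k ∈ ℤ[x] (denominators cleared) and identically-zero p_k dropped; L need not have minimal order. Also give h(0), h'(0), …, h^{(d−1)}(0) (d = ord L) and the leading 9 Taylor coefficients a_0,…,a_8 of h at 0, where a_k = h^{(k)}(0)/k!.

L = (-16 + 16·x)·Dx + 2·Dx^2 + (-1 + x)·Dx^3  (order 3).
h: a_k = 0, 0, 6, 4, -5, -4, 14/15, 4/5, -109/210, …
ICs: h(0) = 0, h′(0) = 0, h′′(0) = 12.

f: a_k = -1, -1, -1, -1, -1, -1, -1, -1, -1, …
g: a_k = 0, -12, 0, 32, 0, -128/5, 0, 1024/105, 0, …
Product ⇒ symmetric product L₀, ord ≤ 2.
h=∫₀ˣh₀: take L = L₀·Dx.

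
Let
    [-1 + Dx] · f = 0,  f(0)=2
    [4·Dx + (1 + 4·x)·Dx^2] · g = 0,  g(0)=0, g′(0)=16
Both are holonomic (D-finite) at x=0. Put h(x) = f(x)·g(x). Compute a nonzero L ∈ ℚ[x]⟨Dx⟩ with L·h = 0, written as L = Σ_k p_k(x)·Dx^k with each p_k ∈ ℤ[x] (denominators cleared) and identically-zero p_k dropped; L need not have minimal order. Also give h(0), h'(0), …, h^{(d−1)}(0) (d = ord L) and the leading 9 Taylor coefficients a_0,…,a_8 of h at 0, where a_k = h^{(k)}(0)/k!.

f: a_k = 2, 2, 1, 1/3, 1/12, 1/60, 1/360, 1/2520, 1/20160, …
g: a_k = 0, 16, -32, 256/3, -256, 4096/5, -8192/3, 65536/7, -32768, …
Sym-product of L_f,L_g gives L₀ (≤ ord 2).
L = (-3 + 4·x) + (2 - 8·x)·Dx + (1 + 4·x)·Dx^2  (order 2).
h: a_k = 0, 32, -32, 368/3, -368, 6012/5, -36476/9, 4411174/315, -2218006/45, …
ICs: h(0) = 0, h′(0) = 32.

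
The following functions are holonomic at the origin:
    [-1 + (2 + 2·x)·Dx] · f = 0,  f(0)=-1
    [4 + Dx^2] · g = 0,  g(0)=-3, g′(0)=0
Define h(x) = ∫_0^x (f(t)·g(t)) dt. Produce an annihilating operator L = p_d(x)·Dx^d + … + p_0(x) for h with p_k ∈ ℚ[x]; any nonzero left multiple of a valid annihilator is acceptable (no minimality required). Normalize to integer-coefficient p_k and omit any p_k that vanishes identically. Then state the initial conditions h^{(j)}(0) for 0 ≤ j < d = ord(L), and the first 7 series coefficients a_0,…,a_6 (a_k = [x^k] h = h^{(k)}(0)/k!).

L = (19 + 32·x + 16·x^2)·Dx + (-4 - 4·x)·Dx^2 + (4 + 8·x + 4·x^2)·Dx^3  (order 3).
h: a_k = 0, 3, 3/4, -17/8, -45/64, 337/640, 181/1536, …
ICs: h(0) = 0, h′(0) = 3, h′′(0) = 3/2.

f: a_k = -1, -1/2, 1/8, -1/16, 5/128, -7/256, 21/1024, …
g: a_k = -3, 0, 6, 0, -2, 0, 4/15, …
f·g: L₀ = L_f ⊗_s L_g, ord ≤ 1·2.
h=∫₀ˣh₀: take L = L₀·Dx.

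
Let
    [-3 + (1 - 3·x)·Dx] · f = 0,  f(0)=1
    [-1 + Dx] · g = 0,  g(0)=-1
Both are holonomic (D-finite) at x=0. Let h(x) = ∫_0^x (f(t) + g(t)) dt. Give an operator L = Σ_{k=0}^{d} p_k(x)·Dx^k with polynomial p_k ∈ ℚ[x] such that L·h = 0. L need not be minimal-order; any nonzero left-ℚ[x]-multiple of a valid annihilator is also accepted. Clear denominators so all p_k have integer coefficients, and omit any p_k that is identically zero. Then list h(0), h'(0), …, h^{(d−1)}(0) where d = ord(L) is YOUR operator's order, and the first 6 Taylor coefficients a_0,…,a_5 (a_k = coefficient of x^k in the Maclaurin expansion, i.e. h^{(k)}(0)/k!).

L = (-15 - 9·x)·Dx + (17 + 6·x - 9·x^2)·Dx^2 + (-2 + 3·x + 9·x^2)·Dx^3  (order 3).
h: a_k = 0, 0, 1, 17/6, 161/24, 1943/120, …
ICs: h(0) = 0, h′(0) = 0, h′′(0) = 2.

f: a_k = 1, 3, 9, 27, 81, 243, …
g: a_k = -1, -1, -1/2, -1/6, -1/24, -1/120, …
L₀ := lclm(L_f,L_g); ord L₀ ≤ 1+1.
h=∫₀ˣh₀: take L = L₀·Dx.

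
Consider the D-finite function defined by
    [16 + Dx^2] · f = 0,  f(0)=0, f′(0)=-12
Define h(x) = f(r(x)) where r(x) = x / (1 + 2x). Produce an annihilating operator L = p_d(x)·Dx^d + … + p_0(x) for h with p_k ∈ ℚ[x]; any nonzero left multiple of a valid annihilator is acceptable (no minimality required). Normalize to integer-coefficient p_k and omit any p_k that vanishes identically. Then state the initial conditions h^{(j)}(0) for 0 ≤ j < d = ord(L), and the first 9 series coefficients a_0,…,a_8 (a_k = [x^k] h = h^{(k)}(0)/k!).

L = 16 + (4 + 24·x + 48·x^2 + 32·x^3)·Dx + (1 + 8·x + 24·x^2 + 32·x^3 + 16·x^4)·Dx^2  (order 2).
h: a_k = 0, -12, 24, -16, -96, 2752/5, -1920, 565504/105, -194048/15, …
ICs: h(0) = 0, h′(0) = -12.

f: a_k = 0, -12, 0, 32, 0, -128/5, 0, 1024/105, 0, …
Substitute x→r, Dx→(1/r')Dx; clear ⇒ L₀.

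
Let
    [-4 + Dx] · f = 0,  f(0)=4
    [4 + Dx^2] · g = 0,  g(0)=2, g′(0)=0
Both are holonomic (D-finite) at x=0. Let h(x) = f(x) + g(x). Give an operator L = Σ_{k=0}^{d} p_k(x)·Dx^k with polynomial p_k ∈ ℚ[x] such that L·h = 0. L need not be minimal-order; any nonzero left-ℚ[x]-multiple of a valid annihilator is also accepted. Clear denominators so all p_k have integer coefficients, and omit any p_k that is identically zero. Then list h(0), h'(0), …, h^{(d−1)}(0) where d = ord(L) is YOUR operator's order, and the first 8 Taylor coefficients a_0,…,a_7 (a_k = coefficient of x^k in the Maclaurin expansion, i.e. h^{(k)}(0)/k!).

f: a_k = 4, 16, 32, 128/3, 128/3, 512/15, 1024/45, 4096/315, …
g: a_k = 2, 0, -4, 0, 4/3, 0, -8/45, 0, …
h₀=f+g: left-lcm gives L₀, ord ≤ 3.
L = -16 + 4·Dx - 4·Dx^2 + Dx^3  (order 3).
h: a_k = 6, 16, 28, 128/3, 44, 512/15, 1016/45, 4096/315, …
ICs: h(0) = 6, h′(0) = 16, h′′(0) = 56.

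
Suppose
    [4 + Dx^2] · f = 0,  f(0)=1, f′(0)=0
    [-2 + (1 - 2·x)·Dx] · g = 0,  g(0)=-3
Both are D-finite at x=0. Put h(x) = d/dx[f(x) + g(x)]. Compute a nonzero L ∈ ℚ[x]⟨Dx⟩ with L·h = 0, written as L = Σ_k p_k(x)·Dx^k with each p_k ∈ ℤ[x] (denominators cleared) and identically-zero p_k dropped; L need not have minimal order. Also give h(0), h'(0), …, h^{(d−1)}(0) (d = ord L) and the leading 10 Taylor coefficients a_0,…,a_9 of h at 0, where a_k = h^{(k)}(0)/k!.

f: a_k = 1, 0, -2, 0, 2/3, 0, -4/45, 0, 2/315, 0, …
g: a_k = -3, -6, -12, -24, -48, -96, -192, -384, -768, -1536, …
Weyl lclm of L_f,L_g ⇒ L₀ (ord ≤ 3).
h₀' ⇒ L via d/dx closure of L₀.
L = (208 - 64·x + 64·x^2) + (-28 + 72·x - 48·x^2 + 32·x^3)·Dx + (52 - 16·x + 16·x^2)·Dx^2 + (-7 + 18·x - 12·x^2 + 8·x^3)·Dx^3  (order 3).
h: a_k = -6, -28, -72, -568/3, -480, -17288/15, -2688, -1935344/315, -13824, -87091208/2835, …
ICs: h(0) = -6, h′(0) = -28, h′′(0) = -144.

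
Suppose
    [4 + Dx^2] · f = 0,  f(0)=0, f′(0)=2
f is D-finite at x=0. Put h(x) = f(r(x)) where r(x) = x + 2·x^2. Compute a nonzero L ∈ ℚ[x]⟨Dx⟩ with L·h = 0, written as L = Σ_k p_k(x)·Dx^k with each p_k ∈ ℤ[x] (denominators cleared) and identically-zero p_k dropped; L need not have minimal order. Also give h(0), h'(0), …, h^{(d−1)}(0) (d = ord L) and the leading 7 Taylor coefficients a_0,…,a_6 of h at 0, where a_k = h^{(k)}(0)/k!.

L = (4 + 48·x + 192·x^2 + 256·x^3) - 4·Dx + (1 + 4·x)·Dx^2  (order 2).
h: a_k = 0, 2, 4, -4/3, -8, -236/15, -8, …
ICs: h(0) = 0, h′(0) = 2.

f: a_k = 0, 2, 0, -4/3, 0, 4/15, 0, …
h₀=f(r): pull back L_f along r ⇒ L₀.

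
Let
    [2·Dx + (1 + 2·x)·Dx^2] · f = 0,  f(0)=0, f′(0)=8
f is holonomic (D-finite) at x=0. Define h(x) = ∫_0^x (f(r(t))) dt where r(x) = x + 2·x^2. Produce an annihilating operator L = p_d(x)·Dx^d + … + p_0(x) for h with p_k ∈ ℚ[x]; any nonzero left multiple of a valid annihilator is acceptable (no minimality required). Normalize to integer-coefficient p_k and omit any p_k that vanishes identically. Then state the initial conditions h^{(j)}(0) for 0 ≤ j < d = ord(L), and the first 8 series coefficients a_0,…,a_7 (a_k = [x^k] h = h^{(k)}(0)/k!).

L = (-2 + 8·x + 16·x^2)·Dx^2 + (1 + 6·x + 12·x^2 + 16·x^3)·Dx^3  (order 3).
h: a_k = 0, 0, 4, 8/3, -16/3, 16/5, 64/15, -256/21, …
ICs: h(0) = 0, h′(0) = 0, h′′(0) = 8.

f: a_k = 0, 8, -8, 32/3, -16, 128/5, -128/3, 512/7, …
h₀=f(r): pull back L_f along r ⇒ L₀.
h=∫h₀ ⇒ L = L₀·Dx.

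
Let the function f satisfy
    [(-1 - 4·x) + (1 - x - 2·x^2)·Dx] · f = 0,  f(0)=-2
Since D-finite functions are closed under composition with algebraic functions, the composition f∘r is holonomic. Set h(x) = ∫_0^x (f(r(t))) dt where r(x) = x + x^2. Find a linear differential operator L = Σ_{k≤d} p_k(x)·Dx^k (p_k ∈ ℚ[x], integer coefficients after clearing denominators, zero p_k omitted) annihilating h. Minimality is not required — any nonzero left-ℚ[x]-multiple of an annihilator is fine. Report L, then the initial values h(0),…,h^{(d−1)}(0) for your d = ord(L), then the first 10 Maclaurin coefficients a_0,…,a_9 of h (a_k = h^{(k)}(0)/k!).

L = (1 + 6·x + 12·x^2 + 8·x^3)·Dx + (-1 + x + 3·x^2 + 4·x^3 + 2·x^4)·Dx^2  (order 2).
h: a_k = 0, -2, -1, -8/3, -11/2, -58/5, -80/3, -438/7, -597/4, -1088/3, …
ICs: h(0) = 0, h′(0) = -2.

f: a_k = -2, -2, -6, -10, -22, -42, -86, -170, -342, -682, …
L₀ from L_f via x↦r, Dx↦r'^{-1}Dx.
Integrate: L := L₀·Dx.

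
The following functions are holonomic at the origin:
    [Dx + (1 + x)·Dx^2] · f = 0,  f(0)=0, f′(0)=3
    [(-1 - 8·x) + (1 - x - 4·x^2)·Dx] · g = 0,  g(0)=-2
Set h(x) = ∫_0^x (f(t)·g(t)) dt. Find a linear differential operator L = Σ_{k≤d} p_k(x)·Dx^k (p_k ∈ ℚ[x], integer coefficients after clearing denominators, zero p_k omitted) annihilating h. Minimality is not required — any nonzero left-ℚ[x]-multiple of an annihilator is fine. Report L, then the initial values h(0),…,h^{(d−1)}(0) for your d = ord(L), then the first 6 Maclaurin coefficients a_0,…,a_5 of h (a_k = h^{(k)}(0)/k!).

f: a_k = 0, 3, -3/2, 1, -3/4, 3/5, …
g: a_k = -2, -2, -10, -18, -58, -130, …
L₀ := L_f ⊗_s L_g (sym. prod.), ord ≤ 2.
Integrate: L := L₀·Dx.
L = (9 + 16·x)·Dx + (1 + 19·x + 20·x^2)·Dx^2 + (-1 + 5·x^2 + 4·x^3)·Dx^3  (order 3).
h: a_k = 0, 0, -3, -1, -29/4, -79/10, …
ICs: h(0) = 0, h′(0) = 0, h′′(0) = -6.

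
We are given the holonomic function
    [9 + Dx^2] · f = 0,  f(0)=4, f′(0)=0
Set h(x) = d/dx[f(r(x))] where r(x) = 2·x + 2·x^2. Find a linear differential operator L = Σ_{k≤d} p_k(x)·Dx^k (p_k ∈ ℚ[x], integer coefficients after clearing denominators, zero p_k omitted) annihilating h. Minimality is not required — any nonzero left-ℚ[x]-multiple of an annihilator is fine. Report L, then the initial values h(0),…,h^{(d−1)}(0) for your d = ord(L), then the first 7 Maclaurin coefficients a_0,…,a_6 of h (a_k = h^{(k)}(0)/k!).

L = (48 + 288·x + 864·x^2 + 1152·x^3 + 576·x^4) + (-6 - 12·x)·Dx + (1 + 4·x + 4·x^2)·Dx^2  (order 2).
h: a_k = 0, -144, -432, 576, 4320, 31104/5, -24192/5, …
ICs: h(0) = 0, h′(0) = -144.

f: a_k = 4, 0, -18, 0, 27/2, 0, -81/20, …
L₀ from L_f via x↦r, Dx↦r'^{-1}Dx.
Differentiate: ansatz ord ≤ ord L₀ ⇒ L.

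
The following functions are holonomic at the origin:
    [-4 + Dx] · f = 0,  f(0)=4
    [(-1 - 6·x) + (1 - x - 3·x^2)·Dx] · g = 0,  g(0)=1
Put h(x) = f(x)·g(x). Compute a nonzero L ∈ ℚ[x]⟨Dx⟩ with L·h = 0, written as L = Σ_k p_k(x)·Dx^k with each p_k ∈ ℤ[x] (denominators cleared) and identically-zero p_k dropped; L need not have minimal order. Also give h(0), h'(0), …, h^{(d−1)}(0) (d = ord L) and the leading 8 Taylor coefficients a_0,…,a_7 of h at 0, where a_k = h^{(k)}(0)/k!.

L = (5 + 2·x - 12·x^2) + (-1 + x + 3·x^2)·Dx  (order 1).
h: a_k = 4, 20, 64, 500/3, 1204/3, 14032/15, 19460/9, 1569212/315, …
ICs: h(0) = 4.

f: a_k = 4, 16, 32, 128/3, 128/3, 512/15, 1024/45, 4096/315, …
g: a_k = 1, 1, 4, 7, 19, 40, 97, 217, …
f·g: L₀ = L_f ⊗_s L_g, ord ≤ 1·1.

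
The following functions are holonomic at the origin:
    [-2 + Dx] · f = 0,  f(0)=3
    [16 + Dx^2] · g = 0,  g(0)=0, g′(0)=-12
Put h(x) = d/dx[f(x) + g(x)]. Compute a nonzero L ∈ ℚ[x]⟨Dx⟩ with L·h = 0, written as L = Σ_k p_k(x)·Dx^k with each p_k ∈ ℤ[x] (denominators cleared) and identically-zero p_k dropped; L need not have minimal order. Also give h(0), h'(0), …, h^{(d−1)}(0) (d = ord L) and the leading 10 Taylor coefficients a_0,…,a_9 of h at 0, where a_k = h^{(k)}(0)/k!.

f: a_k = 3, 6, 6, 4, 2, 4/5, 4/15, 8/105, 2/105, 4/945, …
g: a_k = 0, -12, 0, 32, 0, -128/5, 0, 1024/105, 0, -2048/945, …
L₀ := lclm(L_f,L_g); ord L₀ ≤ 1+2.
h=h₀': d/dx-closure on L₀ ⇒ L.
L = 32 - 16·Dx + 2·Dx^2 - Dx^3  (order 3).
h: a_k = -6, 12, 108, 8, -124, 8/5, 344/5, 16/105, -292/15, 8/945, …
ICs: h(0) = -6, h′(0) = 12, h′′(0) = 216.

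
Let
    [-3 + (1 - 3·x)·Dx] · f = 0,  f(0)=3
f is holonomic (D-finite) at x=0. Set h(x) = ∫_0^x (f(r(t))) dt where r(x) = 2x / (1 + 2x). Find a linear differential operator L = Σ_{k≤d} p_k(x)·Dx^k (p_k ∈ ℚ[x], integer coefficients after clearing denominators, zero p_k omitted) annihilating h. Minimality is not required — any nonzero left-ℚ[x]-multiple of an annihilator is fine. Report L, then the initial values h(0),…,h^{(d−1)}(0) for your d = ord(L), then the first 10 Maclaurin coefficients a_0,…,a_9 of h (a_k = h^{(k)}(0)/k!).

f: a_k = 3, 9, 27, 81, 243, 729, 2187, 6561, 19683, 59049, …
h₀=f(r): pull back L_f along r ⇒ L₀.
∫: right-multiply L₀ by Dx.
L = 6·Dx + (-1 + 2·x + 8·x^2)·Dx^2  (order 2).
h: a_k = 0, 3, 9, 24, 72, 1152/5, 768, 18432/7, 9216, 32768, …
ICs: h(0) = 0, h′(0) = 3.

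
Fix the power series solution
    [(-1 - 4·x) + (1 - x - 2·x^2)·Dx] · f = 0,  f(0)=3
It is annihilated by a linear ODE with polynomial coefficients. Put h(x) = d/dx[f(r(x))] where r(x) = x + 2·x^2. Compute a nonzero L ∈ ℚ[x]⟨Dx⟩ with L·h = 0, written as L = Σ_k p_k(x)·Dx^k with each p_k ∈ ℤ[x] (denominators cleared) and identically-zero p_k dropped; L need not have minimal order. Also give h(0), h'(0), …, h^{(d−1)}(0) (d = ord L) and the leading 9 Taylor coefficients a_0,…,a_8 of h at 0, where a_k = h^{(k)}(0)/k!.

f: a_k = 3, 3, 9, 15, 33, 63, 129, 255, 513, …
Change of var in L_f (x↦r) gives L₀.
Derive L from L₀ (diff closure).
L = (10 + 72·x + 240·x^2 + 544·x^3 + 1344·x^4 + 1920·x^5 + 1280·x^6) + (-1 - 7·x - 12·x^2 + 32·x^3 + 200·x^4 + 384·x^5 + 448·x^6 + 256·x^7)·Dx  (order 1).
h: a_k = 3, 30, 153, 636, 2535, 10026, 37653, 139128, 506979, …
ICs: h(0) = 3.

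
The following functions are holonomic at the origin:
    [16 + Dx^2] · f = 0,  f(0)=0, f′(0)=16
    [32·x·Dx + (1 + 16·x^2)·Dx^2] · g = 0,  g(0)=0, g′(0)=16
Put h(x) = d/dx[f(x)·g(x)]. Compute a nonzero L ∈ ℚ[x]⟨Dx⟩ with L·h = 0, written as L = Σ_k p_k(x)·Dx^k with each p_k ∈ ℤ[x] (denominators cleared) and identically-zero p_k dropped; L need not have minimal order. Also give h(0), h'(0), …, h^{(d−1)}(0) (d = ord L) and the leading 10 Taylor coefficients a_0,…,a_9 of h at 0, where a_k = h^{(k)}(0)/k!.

f: a_k = 0, 16, 0, -128/3, 0, 512/15, 0, -4096/315, 0, 8192/2835, …
g: a_k = 0, 16, 0, -256/3, 0, 4096/5, 0, -65536/7, 0, 1048576/9, …
Product ⇒ symmetric product L₀, ord ≤ 4.
h₀' ⇒ L via d/dx closure of L₀.
L = (14080 + 602112·x^2 + 15106048·x^4 + 50331648·x^6 + 100663296·x^8 + 268435456·x^10 + 2147483648·x^12) + (8704·x + 581632·x^3 + 9175040·x^5 + 41943040·x^7 + 167772160·x^9 + 536870912·x^11)·Dx + (960 + 43520·x^2 + 1093632·x^4 + 4849664·x^6 + 16777216·x^8 + 67108864·x^10 + 268435456·x^12)·Dx^2 + (544·x + 36352·x^3 + 573440·x^5 + 2621440·x^7 + 10485760·x^9 + 33554432·x^11)·Dx^3 + (5 + 368·x^2 + 9344·x^4 + 106496·x^6 + 655360·x^8 + 3145728·x^10 + 8388608·x^12)·Dx^4  (order 4).
h: a_k = 0, 512, 0, -8192, 0, 311296/3, 0, -22544384/15, 0, 64998342656/2835, …
ICs: h(0) = 0, h′(0) = 512, h′′(0) = 0, h′′′(0) = -49152.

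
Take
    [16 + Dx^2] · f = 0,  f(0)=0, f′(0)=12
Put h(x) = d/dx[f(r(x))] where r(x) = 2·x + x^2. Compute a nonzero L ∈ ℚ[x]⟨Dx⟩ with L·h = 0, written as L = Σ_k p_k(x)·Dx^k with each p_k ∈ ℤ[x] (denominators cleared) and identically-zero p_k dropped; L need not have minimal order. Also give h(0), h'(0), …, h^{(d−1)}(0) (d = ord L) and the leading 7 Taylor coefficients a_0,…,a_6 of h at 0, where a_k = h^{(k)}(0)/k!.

f: a_k = 0, 12, 0, -32, 0, 128/5, 0, …
h₀=f(r): pull back L_f along r ⇒ L₀.
Derive L from L₀ (diff closure).
L = (67 + 256·x + 384·x^2 + 256·x^3 + 64·x^4) + (-3 - 3·x)·Dx + (1 + 2·x + x^2)·Dx^2  (order 2).
h: a_k = 24, 24, -768, -1536, 3136, 12096, 83968/15, …
ICs: h(0) = 24, h′(0) = 24.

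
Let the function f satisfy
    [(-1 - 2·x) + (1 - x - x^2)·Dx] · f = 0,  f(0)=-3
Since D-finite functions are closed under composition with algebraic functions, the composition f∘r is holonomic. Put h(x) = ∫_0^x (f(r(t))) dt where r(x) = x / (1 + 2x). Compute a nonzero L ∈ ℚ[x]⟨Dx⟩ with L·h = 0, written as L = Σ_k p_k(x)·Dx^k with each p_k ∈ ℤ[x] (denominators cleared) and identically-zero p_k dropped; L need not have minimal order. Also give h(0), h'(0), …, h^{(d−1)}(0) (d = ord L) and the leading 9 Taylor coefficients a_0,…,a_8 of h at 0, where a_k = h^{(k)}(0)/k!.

L = (-1 - 4·x)·Dx + (1 + 5·x + 7·x^2 + 2·x^3)·Dx^2  (order 2).
h: a_k = 0, -3, -3/2, 0, 3/4, -9/5, 4, -9, 165/8, …
ICs: h(0) = 0, h′(0) = -3.

f: a_k = -3, -3, -6, -9, -15, -24, -39, -63, -102, …
Substitute x→r, Dx→(1/r')Dx; clear ⇒ L₀.
h=∫₀ˣh₀: take L = L₀·Dx.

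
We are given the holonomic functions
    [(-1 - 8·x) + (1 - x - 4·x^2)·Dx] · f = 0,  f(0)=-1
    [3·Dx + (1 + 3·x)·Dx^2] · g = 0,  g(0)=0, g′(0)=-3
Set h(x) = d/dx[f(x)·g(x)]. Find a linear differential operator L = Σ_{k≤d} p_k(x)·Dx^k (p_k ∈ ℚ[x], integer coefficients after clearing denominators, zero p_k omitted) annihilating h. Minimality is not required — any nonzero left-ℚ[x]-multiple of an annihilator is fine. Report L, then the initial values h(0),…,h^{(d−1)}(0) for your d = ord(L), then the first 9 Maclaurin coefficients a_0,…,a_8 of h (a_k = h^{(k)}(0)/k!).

L = (444 + 2376·x + 5184·x^2) + (15 + 381·x + 2592·x^2 + 4032·x^3)·Dx + (-11 - 70·x - 19·x^2 + 468·x^3 + 576·x^4)·Dx^2  (order 2).
h: a_k = 3, -3, 117/2, -27, 2397/4, -1719/10, 21369/4, -48033/35, 12771783/280, …
ICs: h(0) = 3, h′(0) = -3.

f: a_k = -1, -1, -5, -9, -29, -65, -181, -441, -1165, …
g: a_k = 0, -3, 9/2, -9, 81/4, -243/5, 243/2, -2187/7, 6561/8, …
L₀ := L_f ⊗_s L_g (sym. prod.), ord ≤ 2.
h=h₀': d/dx-closure on L₀ ⇒ L.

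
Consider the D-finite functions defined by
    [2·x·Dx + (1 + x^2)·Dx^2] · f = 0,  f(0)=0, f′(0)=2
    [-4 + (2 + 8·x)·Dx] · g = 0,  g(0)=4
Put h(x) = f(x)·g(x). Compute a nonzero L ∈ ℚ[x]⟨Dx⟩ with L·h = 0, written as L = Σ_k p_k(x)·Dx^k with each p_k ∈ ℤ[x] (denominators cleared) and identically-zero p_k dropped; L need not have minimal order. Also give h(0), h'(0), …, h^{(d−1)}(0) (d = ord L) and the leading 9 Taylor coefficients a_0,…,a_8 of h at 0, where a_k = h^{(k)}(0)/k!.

f: a_k = 0, 2, 0, -2/3, 0, 2/5, 0, -2/7, 0, …
g: a_k = 4, 8, -8, 16, -40, 112, -336, 1056, -3432, …
h₀=f·g: eliminate ⇒ L₀, order ≤ 2·1.
L = (12 - 4·x - 4·x^2) + (-4 - 14·x + 12·x^2 + 16·x^3)·Dx + (1 + 8·x + 17·x^2 + 8·x^3 + 16·x^4)·Dx^2  (order 2).
h: a_k = 0, 8, 16, -56/3, 80/3, -1096/15, 3248/15, -68216/105, 214352/105, …
ICs: h(0) = 0, h′(0) = 8.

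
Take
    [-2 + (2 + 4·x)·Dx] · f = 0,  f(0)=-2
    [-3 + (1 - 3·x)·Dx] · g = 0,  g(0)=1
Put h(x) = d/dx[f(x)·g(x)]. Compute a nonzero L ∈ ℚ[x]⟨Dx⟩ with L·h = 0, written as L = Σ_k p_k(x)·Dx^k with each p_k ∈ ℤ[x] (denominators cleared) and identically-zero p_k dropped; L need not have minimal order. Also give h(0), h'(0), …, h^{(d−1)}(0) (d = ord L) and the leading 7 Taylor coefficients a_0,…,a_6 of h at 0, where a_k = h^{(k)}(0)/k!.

L = (23 + 72·x + 27·x^2) + (-4 + x + 27·x^2 + 18·x^3)·Dx  (order 1).
h: a_k = -8, -46, -210, -835, -3140, -45153/4, -158151/4, …
ICs: h(0) = -8.

f: a_k = -2, -2, 1, -1, 5/4, -7/4, 21/8, …
g: a_k = 1, 3, 9, 27, 81, 243, 729, …
L₀ := L_f ⊗_s L_g (sym. prod.), ord ≤ 1.
h₀' ⇒ L via d/dx closure of L₀.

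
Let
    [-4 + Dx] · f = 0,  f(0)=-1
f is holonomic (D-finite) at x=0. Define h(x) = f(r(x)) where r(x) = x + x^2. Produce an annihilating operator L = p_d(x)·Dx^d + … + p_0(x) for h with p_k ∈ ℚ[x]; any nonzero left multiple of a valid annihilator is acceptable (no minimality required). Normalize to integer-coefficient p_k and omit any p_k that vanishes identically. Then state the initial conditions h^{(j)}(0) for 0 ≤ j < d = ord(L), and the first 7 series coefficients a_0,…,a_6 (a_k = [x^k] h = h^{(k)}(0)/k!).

f: a_k = -1, -4, -8, -32/3, -32/3, -128/15, -256/45, …
f∘r: x↦r, Dx↦Dx/r' in L_f ⇒ L₀.
L = (-4 - 8·x) + Dx  (order 1).
h: a_k = -1, -4, -12, -80/3, -152/3, -416/5, -5536/45, …
ICs: h(0) = -1.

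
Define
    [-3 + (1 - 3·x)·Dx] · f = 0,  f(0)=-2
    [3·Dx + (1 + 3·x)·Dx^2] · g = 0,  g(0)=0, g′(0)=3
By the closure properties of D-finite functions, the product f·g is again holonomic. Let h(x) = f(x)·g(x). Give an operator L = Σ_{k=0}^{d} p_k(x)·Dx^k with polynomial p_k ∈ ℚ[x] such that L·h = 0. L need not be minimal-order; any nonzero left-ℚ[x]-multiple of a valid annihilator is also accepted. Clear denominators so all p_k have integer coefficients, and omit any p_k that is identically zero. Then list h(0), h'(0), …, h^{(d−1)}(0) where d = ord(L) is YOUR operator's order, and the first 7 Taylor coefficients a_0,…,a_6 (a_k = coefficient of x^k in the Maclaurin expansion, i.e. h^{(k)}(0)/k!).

f: a_k = -2, -6, -18, -54, -162, -486, -1458, …
g: a_k = 0, 3, -9/2, 9, -81/4, 243/5, -243/2, …
L₀ := L_f ⊗_s L_g (sym. prod.), ord ≤ 2.
L = 9 + (3 + 27·x)·Dx + (-1 + 9·x^2)·Dx^2  (order 2).
h: a_k = 0, -6, -9, -45, -189/2, -3807/10, -8991/10, …
ICs: h(0) = 0, h′(0) = -6.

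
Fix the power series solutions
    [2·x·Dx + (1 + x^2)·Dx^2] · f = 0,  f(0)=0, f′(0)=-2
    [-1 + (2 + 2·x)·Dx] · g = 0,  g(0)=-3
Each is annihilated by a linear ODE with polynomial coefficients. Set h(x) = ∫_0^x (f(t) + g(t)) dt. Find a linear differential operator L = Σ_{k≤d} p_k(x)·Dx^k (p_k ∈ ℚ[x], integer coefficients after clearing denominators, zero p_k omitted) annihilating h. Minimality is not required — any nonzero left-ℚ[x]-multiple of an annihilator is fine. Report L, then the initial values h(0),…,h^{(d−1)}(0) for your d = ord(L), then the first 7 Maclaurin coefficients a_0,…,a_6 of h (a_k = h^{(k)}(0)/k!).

f: a_k = 0, -2, 0, 2/3, 0, -2/5, 0, …
g: a_k = -3, -3/2, 3/8, -3/16, 15/128, -21/256, 63/1024, …
Weyl lclm of L_f,L_g ⇒ L₀ (ord ≤ 3).
∫: right-multiply L₀ by Dx.
L = (-4 - 10·x + 12·x^2 + 6·x^3)·Dx^2 + (-11 - 16·x + 10·x^2 + 48·x^3 + 21·x^4)·Dx^3 + (-2 + 6·x + 12·x^2 + 12·x^3 + 14·x^4 + 6·x^5)·Dx^4  (order 4).
h: a_k = 0, -3, -7/4, 1/8, 23/192, 3/128, -617/7680, …
ICs: h(0) = 0, h′(0) = -3, h′′(0) = -7/2, h′′′(0) = 3/4.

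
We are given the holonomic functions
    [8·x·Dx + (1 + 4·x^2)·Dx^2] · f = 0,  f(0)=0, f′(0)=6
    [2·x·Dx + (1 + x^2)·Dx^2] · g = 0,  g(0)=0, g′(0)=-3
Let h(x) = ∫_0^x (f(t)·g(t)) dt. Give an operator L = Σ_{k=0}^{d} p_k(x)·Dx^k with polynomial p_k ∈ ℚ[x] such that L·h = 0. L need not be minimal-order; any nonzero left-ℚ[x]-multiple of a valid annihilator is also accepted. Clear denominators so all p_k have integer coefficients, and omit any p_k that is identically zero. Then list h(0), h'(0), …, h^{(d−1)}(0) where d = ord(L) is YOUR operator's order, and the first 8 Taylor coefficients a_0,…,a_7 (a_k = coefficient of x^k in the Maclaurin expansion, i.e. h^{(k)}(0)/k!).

L = (-96·x - 800·x^3 - 1024·x^5 + 640·x^7 + 1536·x^9)·Dx^2 + (-20 - 412·x^2 - 1440·x^4 - 896·x^6 + 2240·x^8 + 2304·x^10)·Dx^3 + (-40·x - 280·x^3 - 480·x^5 + 272·x^7 + 1280·x^9 + 768·x^11)·Dx^4 + (-1 - 10·x^2 - 29·x^4 + 116·x^8 + 160·x^10 + 64·x^12)·Dx^5  (order 5).
h: a_k = 0, 0, 0, -6, 0, 6, 0, -346/35, …
ICs: h(0) = 0, h′(0) = 0, h′′(0) = 0, h′′′(0) = -36, h′′′′(0) = 0.

f: a_k = 0, 6, 0, -8, 0, 96/5, 0, -384/7, …
g: a_k = 0, -3, 0, 1, 0, -3/5, 0, 3/7, …
f·g: L₀ = L_f ⊗_s L_g, ord ≤ 2·2.
Integrate: L := L₀·Dx.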